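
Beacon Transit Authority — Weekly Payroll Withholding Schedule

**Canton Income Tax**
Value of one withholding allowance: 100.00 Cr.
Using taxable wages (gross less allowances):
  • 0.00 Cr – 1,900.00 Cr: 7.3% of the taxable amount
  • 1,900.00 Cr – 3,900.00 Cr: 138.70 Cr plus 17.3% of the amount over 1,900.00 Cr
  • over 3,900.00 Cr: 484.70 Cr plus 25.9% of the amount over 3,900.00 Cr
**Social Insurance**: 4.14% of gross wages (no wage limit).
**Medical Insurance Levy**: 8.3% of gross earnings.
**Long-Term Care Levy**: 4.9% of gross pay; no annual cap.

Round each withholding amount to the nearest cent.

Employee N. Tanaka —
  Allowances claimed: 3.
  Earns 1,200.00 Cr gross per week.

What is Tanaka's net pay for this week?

926.22 Cr

Canton Income Tax: taxable = 1,200.00 Cr − 3×100.00 Cr = 900.00 Cr
  7.3% × 900.00 Cr = 65.70 Cr
Social Insurance: 4.14% × 1,200.00 Cr = 49.68 Cr
Medical Insurance Levy: 8.3% × 1,200.00 Cr = 99.60 Cr
Long-Term Care Levy: 4.9% × 1,200.00 Cr = 58.80 Cr
Total withheld: 65.70 Cr + 49.68 Cr + 99.60 Cr + 58.80 Cr = 273.78 Cr
Net pay: 1,200.00 Cr − 273.78 Cr = 926.22 Cr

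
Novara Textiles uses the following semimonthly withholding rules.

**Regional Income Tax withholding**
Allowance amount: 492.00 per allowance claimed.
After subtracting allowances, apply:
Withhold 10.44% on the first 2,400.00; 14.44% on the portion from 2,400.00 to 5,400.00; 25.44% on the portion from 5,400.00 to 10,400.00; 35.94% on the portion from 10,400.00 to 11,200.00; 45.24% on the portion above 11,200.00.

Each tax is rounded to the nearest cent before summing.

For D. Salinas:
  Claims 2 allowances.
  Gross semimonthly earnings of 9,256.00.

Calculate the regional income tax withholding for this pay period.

1,414.40

Regional Income Tax: taxable = 9,256.00 − 2×492.00 = 8,272.00
  683.76 + 25.44% × (8,272.00 − 5,400.00) = 683.76 + 25.44% × 2,872.00 = 1,414.40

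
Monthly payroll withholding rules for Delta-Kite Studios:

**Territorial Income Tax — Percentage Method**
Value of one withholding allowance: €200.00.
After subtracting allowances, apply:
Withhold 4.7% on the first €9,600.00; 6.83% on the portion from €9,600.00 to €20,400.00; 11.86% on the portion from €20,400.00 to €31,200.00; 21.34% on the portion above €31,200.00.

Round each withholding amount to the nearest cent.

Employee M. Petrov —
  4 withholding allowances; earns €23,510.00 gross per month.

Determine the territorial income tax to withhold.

€1,462.81

Territorial Income Tax: taxable = €23,510.00 − 4×€200.00 = €22,710.00
  €1,188.84 + 11.86% × (€22,710.00 − €20,400.00) = €1,188.84 + 11.86% × €2,310.00 = €1,462.81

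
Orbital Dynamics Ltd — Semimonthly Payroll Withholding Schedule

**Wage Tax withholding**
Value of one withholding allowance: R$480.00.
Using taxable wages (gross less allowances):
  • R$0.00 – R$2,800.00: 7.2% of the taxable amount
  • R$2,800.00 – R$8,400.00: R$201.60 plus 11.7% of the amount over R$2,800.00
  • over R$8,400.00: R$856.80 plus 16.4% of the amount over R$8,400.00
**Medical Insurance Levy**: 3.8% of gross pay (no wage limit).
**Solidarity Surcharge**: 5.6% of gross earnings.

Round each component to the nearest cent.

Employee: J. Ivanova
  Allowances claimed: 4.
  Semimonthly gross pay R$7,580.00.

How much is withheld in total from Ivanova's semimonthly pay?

Wage Tax: taxable = R$7,580.00 − 4×R$480.00 = R$5,660.00
  R$201.60 + 11.7% × (R$5,660.00 − R$2,800.00) = R$201.60 + 11.7% × R$2,860.00 = R$536.22
Medical Insurance Levy: 3.8% × R$7,580.00 = R$288.04
Solidarity Surcharge: 5.6% × R$7,580.00 = R$424.48
Total: R$536.22 + R$288.04 + R$424.48 = R$1,248.74

R$1,248.74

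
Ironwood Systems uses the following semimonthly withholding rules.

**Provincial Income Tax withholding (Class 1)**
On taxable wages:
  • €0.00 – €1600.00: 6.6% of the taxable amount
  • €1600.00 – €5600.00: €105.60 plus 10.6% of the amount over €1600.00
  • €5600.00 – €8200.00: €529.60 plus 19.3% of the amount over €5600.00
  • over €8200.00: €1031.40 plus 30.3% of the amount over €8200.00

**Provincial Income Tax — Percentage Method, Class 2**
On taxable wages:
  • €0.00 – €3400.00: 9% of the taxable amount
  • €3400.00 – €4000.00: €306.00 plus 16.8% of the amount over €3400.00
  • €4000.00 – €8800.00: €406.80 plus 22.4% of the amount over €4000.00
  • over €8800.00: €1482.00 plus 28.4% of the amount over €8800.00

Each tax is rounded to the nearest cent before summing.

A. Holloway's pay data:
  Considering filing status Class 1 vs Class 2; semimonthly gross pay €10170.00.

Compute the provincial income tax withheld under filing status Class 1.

Provincial Income Tax (Class 1): taxable = €10170.00
  €1031.40 + 30.3% × (€10170.00 − €8200.00) = €1031.40 + 30.3% × €1970.00 = €1628.31

€1628.31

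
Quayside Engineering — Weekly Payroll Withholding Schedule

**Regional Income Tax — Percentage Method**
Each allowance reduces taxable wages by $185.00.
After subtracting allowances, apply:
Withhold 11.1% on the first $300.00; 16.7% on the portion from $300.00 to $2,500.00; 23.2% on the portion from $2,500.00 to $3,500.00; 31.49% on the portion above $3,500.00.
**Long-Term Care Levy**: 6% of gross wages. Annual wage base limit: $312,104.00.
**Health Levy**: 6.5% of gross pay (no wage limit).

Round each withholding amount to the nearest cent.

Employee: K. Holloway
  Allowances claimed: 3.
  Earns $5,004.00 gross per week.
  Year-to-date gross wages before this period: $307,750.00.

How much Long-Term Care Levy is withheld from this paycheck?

Long-Term Care Levy: cap $312,104.00 − YTD $307,750.00 = $4,354.00 subject; 6% × $4,354.00 = $261.24

$261.24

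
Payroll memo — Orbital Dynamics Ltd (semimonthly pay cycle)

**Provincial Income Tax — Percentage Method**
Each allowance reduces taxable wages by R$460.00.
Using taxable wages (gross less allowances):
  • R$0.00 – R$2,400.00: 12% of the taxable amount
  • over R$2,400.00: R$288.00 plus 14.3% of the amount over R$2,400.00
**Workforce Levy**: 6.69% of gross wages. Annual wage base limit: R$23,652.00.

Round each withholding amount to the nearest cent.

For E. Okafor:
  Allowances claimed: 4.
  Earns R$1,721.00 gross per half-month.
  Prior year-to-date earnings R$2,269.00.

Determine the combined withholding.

R$115.13

Provincial Income Tax: taxable = R$1,721.00 − 4×R$460.00 = R$-119.00
  Taxable ≤ 0 → R$0.00
Workforce Levy: 6.69% × R$1,721.00 = R$115.13
Total: R$0.00 + R$115.13 = R$115.13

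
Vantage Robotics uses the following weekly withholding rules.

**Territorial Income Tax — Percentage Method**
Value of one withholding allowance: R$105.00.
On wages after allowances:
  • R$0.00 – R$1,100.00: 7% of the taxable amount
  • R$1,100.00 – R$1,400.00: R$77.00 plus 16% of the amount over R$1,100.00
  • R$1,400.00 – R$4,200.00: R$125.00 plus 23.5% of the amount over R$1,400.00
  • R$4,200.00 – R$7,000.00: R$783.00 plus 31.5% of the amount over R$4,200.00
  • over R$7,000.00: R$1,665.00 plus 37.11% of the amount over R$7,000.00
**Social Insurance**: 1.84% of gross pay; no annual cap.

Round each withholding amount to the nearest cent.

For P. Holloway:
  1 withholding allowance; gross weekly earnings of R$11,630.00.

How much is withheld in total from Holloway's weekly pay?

R$3,558.22

Territorial Income Tax: taxable = R$11,630.00 − 1×R$105.00 = R$11,525.00
  R$1,665.00 + 37.11% × (R$11,525.00 − R$7,000.00) = R$1,665.00 + 37.11% × R$4,525.00 = R$3,344.23
Social Insurance: 1.84% × R$11,630.00 = R$213.99
Total: R$3,344.23 + R$213.99 = R$3,558.22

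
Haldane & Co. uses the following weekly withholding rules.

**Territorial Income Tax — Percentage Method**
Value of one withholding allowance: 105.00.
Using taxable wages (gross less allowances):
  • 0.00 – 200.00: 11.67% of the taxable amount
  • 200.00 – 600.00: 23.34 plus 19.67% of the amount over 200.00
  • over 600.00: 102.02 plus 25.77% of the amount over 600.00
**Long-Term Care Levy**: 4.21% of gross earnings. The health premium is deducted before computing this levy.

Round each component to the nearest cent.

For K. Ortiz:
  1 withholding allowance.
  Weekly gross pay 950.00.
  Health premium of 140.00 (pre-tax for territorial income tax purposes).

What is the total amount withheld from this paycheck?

Territorial Income Tax: taxable = 950.00 − 140.00 − 1×105.00 = 705.00
  102.02 + 25.77% × (705.00 − 600.00) = 102.02 + 25.77% × 105.00 = 129.08
Long-Term Care Levy: 4.21% × 810.00 = 34.10
Total: 129.08 + 34.10 = 163.18

163.18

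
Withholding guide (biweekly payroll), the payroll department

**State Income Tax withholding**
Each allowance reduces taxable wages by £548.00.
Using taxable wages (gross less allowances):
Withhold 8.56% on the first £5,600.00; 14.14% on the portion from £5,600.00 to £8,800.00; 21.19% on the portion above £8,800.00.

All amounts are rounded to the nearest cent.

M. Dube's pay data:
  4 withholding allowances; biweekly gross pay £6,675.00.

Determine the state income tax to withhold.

State Income Tax: taxable = £6,675.00 − 4×£548.00 = £4,483.00
  8.56% × £4,483.00 = £383.74

£383.74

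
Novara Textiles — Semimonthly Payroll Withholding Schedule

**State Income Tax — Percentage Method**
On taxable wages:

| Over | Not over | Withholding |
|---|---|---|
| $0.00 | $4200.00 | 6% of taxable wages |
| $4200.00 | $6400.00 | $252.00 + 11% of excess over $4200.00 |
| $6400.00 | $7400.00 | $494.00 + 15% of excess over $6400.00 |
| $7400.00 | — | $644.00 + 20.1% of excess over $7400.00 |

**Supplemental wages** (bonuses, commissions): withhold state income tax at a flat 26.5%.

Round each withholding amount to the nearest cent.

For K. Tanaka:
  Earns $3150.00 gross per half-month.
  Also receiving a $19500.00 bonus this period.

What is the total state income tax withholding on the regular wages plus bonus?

State Income Tax: taxable = $3150.00
  6% × $3150.00 = $189.00
Supplemental (26.5% flat on bonus): 26.5% × $19500.00 = $5167.50
Total state income tax: $189.00 + $5167.50 = $5356.50

$5356.50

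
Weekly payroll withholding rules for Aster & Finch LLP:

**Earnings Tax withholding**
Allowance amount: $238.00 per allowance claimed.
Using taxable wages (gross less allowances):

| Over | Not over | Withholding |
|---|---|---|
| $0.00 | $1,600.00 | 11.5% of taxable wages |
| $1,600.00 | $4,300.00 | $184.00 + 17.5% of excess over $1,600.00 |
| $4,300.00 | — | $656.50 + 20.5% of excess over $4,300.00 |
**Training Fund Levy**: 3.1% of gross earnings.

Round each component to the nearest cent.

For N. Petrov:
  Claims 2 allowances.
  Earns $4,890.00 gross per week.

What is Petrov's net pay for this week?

Earnings Tax: taxable = $4,890.00 − 2×$238.00 = $4,414.00
  $656.50 + 20.5% × ($4,414.00 − $4,300.00) = $656.50 + 20.5% × $114.00 = $679.87
Training Fund Levy: 3.1% × $4,890.00 = $151.59
Total withheld: $679.87 + $151.59 = $831.46
Net pay: $4,890.00 − $831.46 = $4,058.54

$4,058.54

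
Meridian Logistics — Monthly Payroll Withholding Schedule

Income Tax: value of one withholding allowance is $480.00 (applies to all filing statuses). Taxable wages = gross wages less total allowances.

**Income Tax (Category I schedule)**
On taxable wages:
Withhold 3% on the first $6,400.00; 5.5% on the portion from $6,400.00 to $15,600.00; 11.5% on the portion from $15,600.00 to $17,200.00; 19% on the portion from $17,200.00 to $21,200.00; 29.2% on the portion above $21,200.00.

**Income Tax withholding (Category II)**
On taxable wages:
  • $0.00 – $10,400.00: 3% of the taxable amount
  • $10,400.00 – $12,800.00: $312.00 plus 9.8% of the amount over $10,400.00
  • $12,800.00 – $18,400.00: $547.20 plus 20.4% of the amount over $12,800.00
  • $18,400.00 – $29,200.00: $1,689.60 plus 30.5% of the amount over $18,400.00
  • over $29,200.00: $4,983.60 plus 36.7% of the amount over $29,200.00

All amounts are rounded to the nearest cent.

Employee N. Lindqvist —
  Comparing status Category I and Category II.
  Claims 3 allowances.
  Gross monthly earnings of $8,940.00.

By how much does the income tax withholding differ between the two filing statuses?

$27.50

Income Tax (Category I): taxable = $8,940.00 − 3×$480.00 = $7,500.00
  $192.00 + 5.5% × ($7,500.00 − $6,400.00) = $192.00 + 5.5% × $1,100.00 = $252.50
Income Tax (Category II): taxable = $8,940.00 − 3×$480.00 = $7,500.00
  3% × $7,500.00 = $225.00
Difference: |$252.50 − $225.00| = $27.50 (higher under Category I)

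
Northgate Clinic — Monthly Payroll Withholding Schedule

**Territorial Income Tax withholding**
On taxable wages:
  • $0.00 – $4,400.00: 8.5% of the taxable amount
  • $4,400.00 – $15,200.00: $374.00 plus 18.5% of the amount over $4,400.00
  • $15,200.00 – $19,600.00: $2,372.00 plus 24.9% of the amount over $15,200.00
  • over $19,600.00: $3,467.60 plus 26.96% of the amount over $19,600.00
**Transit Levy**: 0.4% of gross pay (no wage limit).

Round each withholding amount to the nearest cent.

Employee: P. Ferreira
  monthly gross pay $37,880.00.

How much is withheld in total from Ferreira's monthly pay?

Territorial Income Tax: taxable = $37,880.00
  $3,467.60 + 26.96% × ($37,880.00 − $19,600.00) = $3,467.60 + 26.96% × $18,280.00 = $8,395.89
Transit Levy: 0.4% × $37,880.00 = $151.52
Total: $8,395.89 + $151.52 = $8,547.41

$8,547.41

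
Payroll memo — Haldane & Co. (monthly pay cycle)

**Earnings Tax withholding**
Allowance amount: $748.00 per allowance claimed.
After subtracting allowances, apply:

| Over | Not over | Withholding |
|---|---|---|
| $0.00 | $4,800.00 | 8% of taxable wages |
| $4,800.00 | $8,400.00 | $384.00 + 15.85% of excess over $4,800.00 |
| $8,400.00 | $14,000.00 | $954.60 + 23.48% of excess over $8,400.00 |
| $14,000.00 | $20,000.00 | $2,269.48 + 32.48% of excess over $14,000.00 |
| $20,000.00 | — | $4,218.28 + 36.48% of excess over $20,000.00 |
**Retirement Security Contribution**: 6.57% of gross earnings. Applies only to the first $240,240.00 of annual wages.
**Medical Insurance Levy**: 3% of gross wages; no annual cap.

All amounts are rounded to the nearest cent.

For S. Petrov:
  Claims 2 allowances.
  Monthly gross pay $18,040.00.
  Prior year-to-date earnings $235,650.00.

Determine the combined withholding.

Earnings Tax: taxable = $18,040.00 − 2×$748.00 = $16,544.00
  $2,269.48 + 32.48% × ($16,544.00 − $14,000.00) = $2,269.48 + 32.48% × $2,544.00 = $3,095.77
Retirement Security Contribution: cap $240,240.00 − YTD $235,650.00 = $4,590.00 subject; 6.57% × $4,590.00 = $301.56
Medical Insurance Levy: 3% × $18,040.00 = $541.20
Total: $3,095.77 + $301.56 + $541.20 = $3,938.53

$3,938.53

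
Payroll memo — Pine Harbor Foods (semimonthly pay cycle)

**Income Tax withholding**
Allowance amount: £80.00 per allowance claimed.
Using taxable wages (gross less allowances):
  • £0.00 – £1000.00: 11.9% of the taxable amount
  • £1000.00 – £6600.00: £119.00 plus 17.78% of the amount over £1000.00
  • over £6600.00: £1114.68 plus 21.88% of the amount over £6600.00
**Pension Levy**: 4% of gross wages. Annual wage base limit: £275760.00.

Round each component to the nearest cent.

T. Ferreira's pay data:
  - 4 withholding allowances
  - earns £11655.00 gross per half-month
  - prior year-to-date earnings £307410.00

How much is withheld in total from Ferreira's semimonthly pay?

£2150.70

Income Tax: taxable = £11655.00 − 4×£80.00 = £11335.00
  £1114.68 + 21.88% × (£11335.00 − £6600.00) = £1114.68 + 21.88% × £4735.00 = £2150.70
Pension Levy: YTD £307410.00 ≥ cap £275760.00 → £0.00
Total: £2150.70 + £0.00 = £2150.70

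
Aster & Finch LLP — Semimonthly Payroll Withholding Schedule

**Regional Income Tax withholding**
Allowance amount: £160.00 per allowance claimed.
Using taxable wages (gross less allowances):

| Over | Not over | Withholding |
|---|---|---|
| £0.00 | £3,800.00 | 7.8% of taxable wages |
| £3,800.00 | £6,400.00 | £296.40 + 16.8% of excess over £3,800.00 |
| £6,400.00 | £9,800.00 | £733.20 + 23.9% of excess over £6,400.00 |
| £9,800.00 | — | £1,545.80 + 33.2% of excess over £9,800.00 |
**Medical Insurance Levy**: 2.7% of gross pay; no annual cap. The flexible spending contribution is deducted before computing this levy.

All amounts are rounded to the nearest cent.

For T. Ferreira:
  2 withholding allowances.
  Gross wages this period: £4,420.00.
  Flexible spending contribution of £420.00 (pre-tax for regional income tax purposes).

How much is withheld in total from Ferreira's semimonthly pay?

Regional Income Tax: taxable = £4,420.00 − £420.00 − 2×£160.00 = £3,680.00
  7.8% × £3,680.00 = £287.04
Medical Insurance Levy: 2.7% × £4,000.00 = £108.00
Total: £287.04 + £108.00 = £395.04

£395.04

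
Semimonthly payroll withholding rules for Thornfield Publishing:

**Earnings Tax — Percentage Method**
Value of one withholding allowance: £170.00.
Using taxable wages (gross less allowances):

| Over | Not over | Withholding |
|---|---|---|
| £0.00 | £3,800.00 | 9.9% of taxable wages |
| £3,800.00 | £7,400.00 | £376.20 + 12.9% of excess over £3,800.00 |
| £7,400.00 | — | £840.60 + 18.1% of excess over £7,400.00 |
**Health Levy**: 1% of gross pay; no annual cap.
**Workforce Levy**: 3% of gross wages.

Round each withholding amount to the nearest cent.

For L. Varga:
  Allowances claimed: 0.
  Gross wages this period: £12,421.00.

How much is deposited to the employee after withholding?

Earnings Tax: taxable = £12,421.00
  £840.60 + 18.1% × (£12,421.00 − £7,400.00) = £840.60 + 18.1% × £5,021.00 = £1,749.40
Health Levy: 1% × £12,421.00 = £124.21
Workforce Levy: 3% × £12,421.00 = £372.63
Total withheld: £1,749.40 + £124.21 + £372.63 = £2,246.24
Net pay: £12,421.00 − £2,246.24 = £10,174.76

£10,174.76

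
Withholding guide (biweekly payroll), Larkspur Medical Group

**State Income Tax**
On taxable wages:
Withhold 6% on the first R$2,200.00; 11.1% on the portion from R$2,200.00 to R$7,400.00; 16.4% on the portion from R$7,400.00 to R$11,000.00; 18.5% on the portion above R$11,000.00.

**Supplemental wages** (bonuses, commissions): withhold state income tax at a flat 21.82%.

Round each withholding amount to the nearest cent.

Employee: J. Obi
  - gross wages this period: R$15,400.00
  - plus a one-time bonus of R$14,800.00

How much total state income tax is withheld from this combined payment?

R$5,342.96

State Income Tax: taxable = R$15,400.00
  R$1,299.60 + 18.5% × (R$15,400.00 − R$11,000.00) = R$1,299.60 + 18.5% × R$4,400.00 = R$2,113.60
Supplemental (21.82% flat on bonus): 21.82% × R$14,800.00 = R$3,229.36
Total state income tax: R$2,113.60 + R$3,229.36 = R$5,342.96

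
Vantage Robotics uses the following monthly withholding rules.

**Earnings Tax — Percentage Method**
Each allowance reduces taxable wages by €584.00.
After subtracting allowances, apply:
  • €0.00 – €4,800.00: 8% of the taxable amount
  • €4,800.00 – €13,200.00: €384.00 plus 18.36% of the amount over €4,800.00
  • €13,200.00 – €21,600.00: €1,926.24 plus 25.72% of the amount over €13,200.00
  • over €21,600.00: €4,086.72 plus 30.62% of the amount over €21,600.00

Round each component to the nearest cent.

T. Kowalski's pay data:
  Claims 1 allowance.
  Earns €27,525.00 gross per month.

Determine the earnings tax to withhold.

€5,722.13

Earnings Tax: taxable = €27,525.00 − 1×€584.00 = €26,941.00
  €4,086.72 + 30.62% × (€26,941.00 − €21,600.00) = €4,086.72 + 30.62% × €5,341.00 = €5,722.13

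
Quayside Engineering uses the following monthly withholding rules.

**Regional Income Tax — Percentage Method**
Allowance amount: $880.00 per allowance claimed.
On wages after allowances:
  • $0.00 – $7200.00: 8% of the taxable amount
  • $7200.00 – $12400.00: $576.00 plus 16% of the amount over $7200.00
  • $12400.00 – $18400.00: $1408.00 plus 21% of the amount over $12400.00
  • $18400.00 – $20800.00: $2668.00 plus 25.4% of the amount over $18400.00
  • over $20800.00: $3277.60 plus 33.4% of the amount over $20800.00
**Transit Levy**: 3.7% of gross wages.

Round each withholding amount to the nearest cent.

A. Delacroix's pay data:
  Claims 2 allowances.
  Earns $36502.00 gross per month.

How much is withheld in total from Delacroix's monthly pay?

$9284.80

Regional Income Tax: taxable = $36502.00 − 2×$880.00 = $34742.00
  $3277.60 + 33.4% × ($34742.00 − $20800.00) = $3277.60 + 33.4% × $13942.00 = $7934.23
Transit Levy: 3.7% × $36502.00 = $1350.57
Total: $7934.23 + $1350.57 = $9284.80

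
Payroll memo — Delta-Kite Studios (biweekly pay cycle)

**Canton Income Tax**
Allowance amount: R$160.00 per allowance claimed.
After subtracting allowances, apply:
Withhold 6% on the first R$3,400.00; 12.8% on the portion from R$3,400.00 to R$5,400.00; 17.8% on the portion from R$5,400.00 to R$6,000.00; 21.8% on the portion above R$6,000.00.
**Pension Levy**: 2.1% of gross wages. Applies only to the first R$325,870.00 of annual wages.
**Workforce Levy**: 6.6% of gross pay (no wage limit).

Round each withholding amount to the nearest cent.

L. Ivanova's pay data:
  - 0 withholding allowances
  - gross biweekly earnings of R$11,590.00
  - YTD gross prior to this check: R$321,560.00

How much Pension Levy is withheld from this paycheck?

Pension Levy: cap R$325,870.00 − YTD R$321,560.00 = R$4,310.00 subject; 2.1% × R$4,310.00 = R$90.51

R$90.51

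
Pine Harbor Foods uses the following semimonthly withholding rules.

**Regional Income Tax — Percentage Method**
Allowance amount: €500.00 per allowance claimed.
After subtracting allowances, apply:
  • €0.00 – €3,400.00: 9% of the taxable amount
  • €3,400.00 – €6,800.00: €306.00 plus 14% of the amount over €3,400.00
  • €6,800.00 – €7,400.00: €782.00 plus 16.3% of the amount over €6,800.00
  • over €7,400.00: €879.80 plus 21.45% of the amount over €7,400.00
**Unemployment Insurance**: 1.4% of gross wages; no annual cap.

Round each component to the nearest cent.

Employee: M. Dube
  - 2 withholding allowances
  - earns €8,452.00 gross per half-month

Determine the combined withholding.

€1,009.28

Regional Income Tax: taxable = €8,452.00 − 2×€500.00 = €7,452.00
  €879.80 + 21.45% × (€7,452.00 − €7,400.00) = €879.80 + 21.45% × €52.00 = €890.95
Unemployment Insurance: 1.4% × €8,452.00 = €118.33
Total: €890.95 + €118.33 = €1,009.28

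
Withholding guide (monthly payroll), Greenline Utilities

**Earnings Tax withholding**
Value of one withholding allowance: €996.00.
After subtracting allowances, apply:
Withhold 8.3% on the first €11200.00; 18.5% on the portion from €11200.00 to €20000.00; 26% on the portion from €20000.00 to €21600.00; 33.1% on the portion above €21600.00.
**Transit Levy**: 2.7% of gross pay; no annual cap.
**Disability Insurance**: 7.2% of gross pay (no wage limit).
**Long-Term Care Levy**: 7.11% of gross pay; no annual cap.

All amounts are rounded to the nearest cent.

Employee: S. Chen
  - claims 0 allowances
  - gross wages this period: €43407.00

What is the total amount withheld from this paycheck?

Earnings Tax: taxable = €43407.00
  €2973.60 + 33.1% × (€43407.00 − €21600.00) = €2973.60 + 33.1% × €21807.00 = €10191.72
Transit Levy: 2.7% × €43407.00 = €1171.99
Disability Insurance: 7.2% × €43407.00 = €3125.30
Long-Term Care Levy: 7.11% × €43407.00 = €3086.24
Total: €10191.72 + €1171.99 + €3125.30 + €3086.24 = €17575.25

€17575.25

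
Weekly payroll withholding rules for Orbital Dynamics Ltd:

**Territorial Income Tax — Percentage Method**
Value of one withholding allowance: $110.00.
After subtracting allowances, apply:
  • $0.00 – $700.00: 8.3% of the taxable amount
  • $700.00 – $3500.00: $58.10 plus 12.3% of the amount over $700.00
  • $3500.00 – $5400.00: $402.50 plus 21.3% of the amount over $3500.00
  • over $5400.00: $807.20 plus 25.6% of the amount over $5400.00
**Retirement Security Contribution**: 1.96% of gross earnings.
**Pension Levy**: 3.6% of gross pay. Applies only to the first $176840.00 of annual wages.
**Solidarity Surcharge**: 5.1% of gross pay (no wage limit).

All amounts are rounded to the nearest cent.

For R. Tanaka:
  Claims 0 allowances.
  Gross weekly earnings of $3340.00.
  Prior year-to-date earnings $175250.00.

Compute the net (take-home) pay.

Territorial Income Tax: taxable = $3340.00
  $58.10 + 12.3% × ($3340.00 − $700.00) = $58.10 + 12.3% × $2640.00 = $382.82
Retirement Security Contribution: 1.96% × $3340.00 = $65.46
Pension Levy: cap $176840.00 − YTD $175250.00 = $1590.00 subject; 3.6% × $1590.00 = $57.24
Solidarity Surcharge: 5.1% × $3340.00 = $170.34
Total withheld: $382.82 + $65.46 + $57.24 + $170.34 = $675.86
Net pay: $3340.00 − $675.86 = $2664.14

$2664.14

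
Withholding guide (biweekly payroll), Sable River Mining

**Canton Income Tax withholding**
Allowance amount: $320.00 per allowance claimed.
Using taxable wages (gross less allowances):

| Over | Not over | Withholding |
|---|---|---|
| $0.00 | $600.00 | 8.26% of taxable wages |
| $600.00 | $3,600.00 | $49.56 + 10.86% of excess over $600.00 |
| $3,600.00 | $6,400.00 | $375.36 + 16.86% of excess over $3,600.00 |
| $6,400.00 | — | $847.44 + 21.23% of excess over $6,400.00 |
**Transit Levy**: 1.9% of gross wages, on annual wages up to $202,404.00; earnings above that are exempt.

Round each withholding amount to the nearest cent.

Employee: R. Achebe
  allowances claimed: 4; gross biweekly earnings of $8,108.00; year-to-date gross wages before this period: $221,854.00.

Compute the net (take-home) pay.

$7,169.70

Canton Income Tax: taxable = $8,108.00 − 4×$320.00 = $6,828.00
  $847.44 + 21.23% × ($6,828.00 − $6,400.00) = $847.44 + 21.23% × $428.00 = $938.30
Transit Levy: YTD $221,854.00 ≥ cap $202,404.00 → $0.00
Total withheld: $938.30 + $0.00 = $938.30
Net pay: $8,108.00 − $938.30 = $7,169.70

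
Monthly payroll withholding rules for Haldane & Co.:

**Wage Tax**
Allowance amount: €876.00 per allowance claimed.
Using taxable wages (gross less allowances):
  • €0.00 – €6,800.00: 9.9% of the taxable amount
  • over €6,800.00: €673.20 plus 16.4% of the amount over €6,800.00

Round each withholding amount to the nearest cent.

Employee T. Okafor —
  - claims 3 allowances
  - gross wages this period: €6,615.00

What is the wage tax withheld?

€394.71

Wage Tax: taxable = €6,615.00 − 3×€876.00 = €3,987.00
  9.9% × €3,987.00 = €394.71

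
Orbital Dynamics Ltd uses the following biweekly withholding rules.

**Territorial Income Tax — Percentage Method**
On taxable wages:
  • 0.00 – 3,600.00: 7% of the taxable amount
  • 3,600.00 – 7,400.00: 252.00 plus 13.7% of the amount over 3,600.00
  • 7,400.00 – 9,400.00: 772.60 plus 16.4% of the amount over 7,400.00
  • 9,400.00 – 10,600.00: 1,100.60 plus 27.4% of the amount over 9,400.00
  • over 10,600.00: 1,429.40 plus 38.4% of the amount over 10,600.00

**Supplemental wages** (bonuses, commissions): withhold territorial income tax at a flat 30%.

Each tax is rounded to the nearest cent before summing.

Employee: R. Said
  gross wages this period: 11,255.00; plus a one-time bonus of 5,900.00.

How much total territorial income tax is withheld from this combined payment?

3,450.92

Territorial Income Tax: taxable = 11,255.00
  1,429.40 + 38.4% × (11,255.00 − 10,600.00) = 1,429.40 + 38.4% × 655.00 = 1,680.92
Supplemental (30% flat on bonus): 30% × 5,900.00 = 1,770.00
Total territorial income tax: 1,680.92 + 1,770.00 = 3,450.92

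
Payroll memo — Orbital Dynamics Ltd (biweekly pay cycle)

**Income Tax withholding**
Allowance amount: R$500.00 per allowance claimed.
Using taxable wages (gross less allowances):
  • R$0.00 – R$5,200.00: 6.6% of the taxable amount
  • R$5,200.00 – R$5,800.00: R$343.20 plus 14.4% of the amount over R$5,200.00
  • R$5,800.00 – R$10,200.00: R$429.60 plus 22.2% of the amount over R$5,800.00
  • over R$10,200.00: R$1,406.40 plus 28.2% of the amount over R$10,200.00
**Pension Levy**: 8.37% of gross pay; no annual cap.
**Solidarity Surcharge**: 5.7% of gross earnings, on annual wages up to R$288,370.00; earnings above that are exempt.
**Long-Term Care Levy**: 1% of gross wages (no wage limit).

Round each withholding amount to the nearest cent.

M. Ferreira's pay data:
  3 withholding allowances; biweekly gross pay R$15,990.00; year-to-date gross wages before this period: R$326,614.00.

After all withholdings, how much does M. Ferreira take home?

Income Tax: taxable = R$15,990.00 − 3×R$500.00 = R$14,490.00
  R$1,406.40 + 28.2% × (R$14,490.00 − R$10,200.00) = R$1,406.40 + 28.2% × R$4,290.00 = R$2,616.18
Pension Levy: 8.37% × R$15,990.00 = R$1,338.36
Solidarity Surcharge: YTD R$326,614.00 ≥ cap R$288,370.00 → R$0.00
Long-Term Care Levy: 1% × R$15,990.00 = R$159.90
Total withheld: R$2,616.18 + R$1,338.36 + R$0.00 + R$159.90 = R$4,114.44
Net pay: R$15,990.00 − R$4,114.44 = R$11,875.56

R$11,875.56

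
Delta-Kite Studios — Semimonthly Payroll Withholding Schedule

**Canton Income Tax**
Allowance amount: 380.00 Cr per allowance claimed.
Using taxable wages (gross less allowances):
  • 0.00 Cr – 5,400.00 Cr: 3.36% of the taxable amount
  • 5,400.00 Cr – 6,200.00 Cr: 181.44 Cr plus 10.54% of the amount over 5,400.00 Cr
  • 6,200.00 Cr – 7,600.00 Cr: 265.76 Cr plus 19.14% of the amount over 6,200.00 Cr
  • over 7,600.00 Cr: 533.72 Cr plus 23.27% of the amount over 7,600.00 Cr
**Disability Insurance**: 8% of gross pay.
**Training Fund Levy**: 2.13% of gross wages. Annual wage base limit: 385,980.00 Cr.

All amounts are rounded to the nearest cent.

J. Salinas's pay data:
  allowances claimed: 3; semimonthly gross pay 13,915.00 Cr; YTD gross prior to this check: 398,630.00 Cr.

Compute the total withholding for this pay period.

Canton Income Tax: taxable = 13,915.00 Cr − 3×380.00 Cr = 12,775.00 Cr
  533.72 Cr + 23.27% × (12,775.00 Cr − 7,600.00 Cr) = 533.72 Cr + 23.27% × 5,175.00 Cr = 1,737.94 Cr
Disability Insurance: 8% × 13,915.00 Cr = 1,113.20 Cr
Training Fund Levy: YTD 398,630.00 Cr ≥ cap 385,980.00 Cr → 0.00 Cr
Total: 1,737.94 Cr + 1,113.20 Cr + 0.00 Cr = 2,851.14 Cr

2,851.14 Cr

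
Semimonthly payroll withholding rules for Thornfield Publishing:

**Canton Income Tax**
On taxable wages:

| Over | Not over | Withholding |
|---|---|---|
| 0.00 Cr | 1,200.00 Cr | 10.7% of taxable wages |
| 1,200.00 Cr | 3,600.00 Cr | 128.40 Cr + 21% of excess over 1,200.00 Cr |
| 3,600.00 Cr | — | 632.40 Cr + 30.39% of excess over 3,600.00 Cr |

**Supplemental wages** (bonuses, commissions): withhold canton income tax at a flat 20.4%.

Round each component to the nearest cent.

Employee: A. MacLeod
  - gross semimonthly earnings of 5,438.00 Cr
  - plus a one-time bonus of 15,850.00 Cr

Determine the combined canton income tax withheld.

4,424.37 Cr

Canton Income Tax: taxable = 5,438.00 Cr
  632.40 Cr + 30.39% × (5,438.00 Cr − 3,600.00 Cr) = 632.40 Cr + 30.39% × 1,838.00 Cr = 1,190.97 Cr
Supplemental (20.4% flat on bonus): 20.4% × 15,850.00 Cr = 3,233.40 Cr
Total canton income tax: 1,190.97 Cr + 3,233.40 Cr = 4,424.37 Cr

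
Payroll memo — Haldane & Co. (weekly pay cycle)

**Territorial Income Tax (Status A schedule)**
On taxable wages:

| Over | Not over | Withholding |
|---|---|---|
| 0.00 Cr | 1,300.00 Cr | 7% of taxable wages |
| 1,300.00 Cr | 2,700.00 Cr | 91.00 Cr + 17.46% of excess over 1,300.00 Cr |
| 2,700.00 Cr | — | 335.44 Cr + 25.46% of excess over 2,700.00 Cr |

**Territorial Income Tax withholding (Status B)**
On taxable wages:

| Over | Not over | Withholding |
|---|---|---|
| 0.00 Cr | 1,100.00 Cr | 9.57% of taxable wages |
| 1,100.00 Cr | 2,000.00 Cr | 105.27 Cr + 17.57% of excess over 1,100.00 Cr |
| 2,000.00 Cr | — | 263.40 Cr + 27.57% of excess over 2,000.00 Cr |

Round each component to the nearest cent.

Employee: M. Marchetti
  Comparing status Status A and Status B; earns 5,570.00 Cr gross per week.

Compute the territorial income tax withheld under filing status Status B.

Territorial Income Tax (Status B): taxable = 5,570.00 Cr
  263.40 Cr + 27.57% × (5,570.00 Cr − 2,000.00 Cr) = 263.40 Cr + 27.57% × 3,570.00 Cr = 1,247.65 Cr

1,247.65 Cr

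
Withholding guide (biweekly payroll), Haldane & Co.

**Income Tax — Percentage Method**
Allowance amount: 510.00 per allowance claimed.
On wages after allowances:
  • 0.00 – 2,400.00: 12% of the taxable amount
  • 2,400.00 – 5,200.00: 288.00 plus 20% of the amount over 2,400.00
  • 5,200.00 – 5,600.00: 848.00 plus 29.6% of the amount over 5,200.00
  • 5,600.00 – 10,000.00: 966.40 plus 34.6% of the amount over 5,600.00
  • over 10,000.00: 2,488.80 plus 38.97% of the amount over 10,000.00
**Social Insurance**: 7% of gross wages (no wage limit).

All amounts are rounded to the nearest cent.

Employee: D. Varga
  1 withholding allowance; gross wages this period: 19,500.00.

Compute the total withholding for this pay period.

Income Tax: taxable = 19,500.00 − 1×510.00 = 18,990.00
  2,488.80 + 38.97% × (18,990.00 − 10,000.00) = 2,488.80 + 38.97% × 8,990.00 = 5,992.20
Social Insurance: 7% × 19,500.00 = 1,365.00
Total: 5,992.20 + 1,365.00 = 7,357.20

7,357.20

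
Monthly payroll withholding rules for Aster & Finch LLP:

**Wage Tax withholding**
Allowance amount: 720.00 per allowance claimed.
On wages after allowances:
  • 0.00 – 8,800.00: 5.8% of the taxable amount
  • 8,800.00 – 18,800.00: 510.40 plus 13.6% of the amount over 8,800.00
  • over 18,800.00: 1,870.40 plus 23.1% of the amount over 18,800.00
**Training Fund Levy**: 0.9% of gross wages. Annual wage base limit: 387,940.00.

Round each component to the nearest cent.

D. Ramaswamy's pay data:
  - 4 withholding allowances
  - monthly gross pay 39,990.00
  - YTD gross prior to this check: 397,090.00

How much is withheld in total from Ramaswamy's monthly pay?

6,100.01

Wage Tax: taxable = 39,990.00 − 4×720.00 = 37,110.00
  1,870.40 + 23.1% × (37,110.00 − 18,800.00) = 1,870.40 + 23.1% × 18,310.00 = 6,100.01
Training Fund Levy: YTD 397,090.00 ≥ cap 387,940.00 → 0.00
Total: 6,100.01 + 0.00 = 6,100.01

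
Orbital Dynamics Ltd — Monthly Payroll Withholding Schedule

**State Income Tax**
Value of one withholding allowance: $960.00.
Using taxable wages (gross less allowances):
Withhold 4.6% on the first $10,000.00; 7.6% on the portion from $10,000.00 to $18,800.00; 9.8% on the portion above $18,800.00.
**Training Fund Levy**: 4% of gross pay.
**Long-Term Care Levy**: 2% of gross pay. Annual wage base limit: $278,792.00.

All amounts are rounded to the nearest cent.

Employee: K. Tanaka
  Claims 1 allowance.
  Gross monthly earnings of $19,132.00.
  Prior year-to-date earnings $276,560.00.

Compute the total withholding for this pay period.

State Income Tax: taxable = $19,132.00 − 1×$960.00 = $18,172.00
  $460.00 + 7.6% × ($18,172.00 − $10,000.00) = $460.00 + 7.6% × $8,172.00 = $1,081.07
Training Fund Levy: 4% × $19,132.00 = $765.28
Long-Term Care Levy: cap $278,792.00 − YTD $276,560.00 = $2,232.00 subject; 2% × $2,232.00 = $44.64
Total: $1,081.07 + $765.28 + $44.64 = $1,890.99

$1,890.99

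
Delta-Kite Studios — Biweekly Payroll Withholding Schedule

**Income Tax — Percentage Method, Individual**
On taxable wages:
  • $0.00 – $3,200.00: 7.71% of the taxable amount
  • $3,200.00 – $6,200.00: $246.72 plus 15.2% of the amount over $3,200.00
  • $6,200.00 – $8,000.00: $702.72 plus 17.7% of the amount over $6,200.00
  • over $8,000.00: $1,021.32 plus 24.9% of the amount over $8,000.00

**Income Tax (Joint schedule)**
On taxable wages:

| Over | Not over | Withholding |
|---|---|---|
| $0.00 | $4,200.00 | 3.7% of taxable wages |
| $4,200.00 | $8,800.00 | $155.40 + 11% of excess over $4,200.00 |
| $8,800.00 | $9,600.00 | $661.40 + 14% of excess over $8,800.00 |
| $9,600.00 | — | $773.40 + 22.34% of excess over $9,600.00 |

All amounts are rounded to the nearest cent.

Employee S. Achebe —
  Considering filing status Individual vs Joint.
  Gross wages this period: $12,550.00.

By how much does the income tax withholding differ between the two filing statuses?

$721.84

Income Tax (Individual): taxable = $12,550.00
  $1,021.32 + 24.9% × ($12,550.00 − $8,000.00) = $1,021.32 + 24.9% × $4,550.00 = $2,154.27
Income Tax (Joint): taxable = $12,550.00
  $773.40 + 22.34% × ($12,550.00 − $9,600.00) = $773.40 + 22.34% × $2,950.00 = $1,432.43
Difference: |$2,154.27 − $1,432.43| = $721.84 (higher under Individual)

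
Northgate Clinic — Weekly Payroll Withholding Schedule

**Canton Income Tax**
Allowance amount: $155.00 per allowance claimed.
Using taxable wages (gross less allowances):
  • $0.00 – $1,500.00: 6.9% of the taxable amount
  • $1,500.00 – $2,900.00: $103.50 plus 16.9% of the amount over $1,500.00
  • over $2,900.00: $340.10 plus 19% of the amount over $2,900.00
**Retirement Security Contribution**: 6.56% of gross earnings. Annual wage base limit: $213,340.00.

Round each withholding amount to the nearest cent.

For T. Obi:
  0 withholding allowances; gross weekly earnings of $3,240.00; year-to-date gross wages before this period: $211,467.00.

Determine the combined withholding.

Canton Income Tax: taxable = $3,240.00
  $340.10 + 19% × ($3,240.00 − $2,900.00) = $340.10 + 19% × $340.00 = $404.70
Retirement Security Contribution: cap $213,340.00 − YTD $211,467.00 = $1,873.00 subject; 6.56% × $1,873.00 = $122.87
Total: $404.70 + $122.87 = $527.57

$527.57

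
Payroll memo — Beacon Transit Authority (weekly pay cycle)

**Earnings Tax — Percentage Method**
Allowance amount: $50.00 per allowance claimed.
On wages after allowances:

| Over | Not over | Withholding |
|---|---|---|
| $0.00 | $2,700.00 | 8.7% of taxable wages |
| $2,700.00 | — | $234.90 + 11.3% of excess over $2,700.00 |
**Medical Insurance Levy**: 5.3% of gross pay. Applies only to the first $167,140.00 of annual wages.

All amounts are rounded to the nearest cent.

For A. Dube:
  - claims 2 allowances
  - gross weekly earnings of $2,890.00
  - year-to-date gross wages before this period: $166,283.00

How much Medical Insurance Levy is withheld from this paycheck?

Medical Insurance Levy: cap $167,140.00 − YTD $166,283.00 = $857.00 subject; 5.3% × $857.00 = $45.42

$45.42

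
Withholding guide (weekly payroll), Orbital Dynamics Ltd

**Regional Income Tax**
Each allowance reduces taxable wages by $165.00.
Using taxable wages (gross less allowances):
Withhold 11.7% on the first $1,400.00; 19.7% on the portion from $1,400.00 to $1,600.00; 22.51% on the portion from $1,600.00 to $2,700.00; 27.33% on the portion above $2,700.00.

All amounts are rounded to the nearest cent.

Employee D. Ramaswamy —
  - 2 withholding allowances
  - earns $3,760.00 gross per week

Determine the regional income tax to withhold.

$650.32

Regional Income Tax: taxable = $3,760.00 − 2×$165.00 = $3,430.00
  $450.81 + 27.33% × ($3,430.00 − $2,700.00) = $450.81 + 27.33% × $730.00 = $650.32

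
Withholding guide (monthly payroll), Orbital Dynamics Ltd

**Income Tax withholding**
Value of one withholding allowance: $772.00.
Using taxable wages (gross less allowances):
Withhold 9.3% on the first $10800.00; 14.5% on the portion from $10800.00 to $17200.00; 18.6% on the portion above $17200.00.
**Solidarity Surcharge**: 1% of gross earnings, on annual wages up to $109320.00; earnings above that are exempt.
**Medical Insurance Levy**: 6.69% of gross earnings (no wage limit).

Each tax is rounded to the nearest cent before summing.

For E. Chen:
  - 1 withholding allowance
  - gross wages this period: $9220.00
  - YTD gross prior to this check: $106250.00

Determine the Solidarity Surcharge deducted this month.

$30.70

Solidarity Surcharge: cap $109320.00 − YTD $106250.00 = $3070.00 subject; 1% × $3070.00 = $30.70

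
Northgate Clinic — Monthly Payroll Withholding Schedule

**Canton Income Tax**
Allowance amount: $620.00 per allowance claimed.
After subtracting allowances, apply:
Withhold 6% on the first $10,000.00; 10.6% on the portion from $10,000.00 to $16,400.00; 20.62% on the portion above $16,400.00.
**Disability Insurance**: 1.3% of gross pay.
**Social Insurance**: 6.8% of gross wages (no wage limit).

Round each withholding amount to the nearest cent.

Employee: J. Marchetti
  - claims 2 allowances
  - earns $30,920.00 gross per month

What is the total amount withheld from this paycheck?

$6,521.26

Canton Income Tax: taxable = $30,920.00 − 2×$620.00 = $29,680.00
  $1,278.40 + 20.62% × ($29,680.00 − $16,400.00) = $1,278.40 + 20.62% × $13,280.00 = $4,016.74
Disability Insurance: 1.3% × $30,920.00 = $401.96
Social Insurance: 6.8% × $30,920.00 = $2,102.56
Total: $4,016.74 + $401.96 + $2,102.56 = $6,521.26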